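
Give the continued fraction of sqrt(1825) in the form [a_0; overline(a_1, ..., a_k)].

[42; overline(1, 2, 1, 1, 2, 1, 84)]

Write x_i = (sqrt(1825) + m_i)/d_i with (m_0, d_0) = (0, 1). a_0 = floor(sqrt(1825)) = 42, since 42^2 = 1764 <= 1825 < 1849 = 43^2.
Iterate m_{i+1} = d_i*a_i - m_i, d_{i+1} = (1825 - m_{i+1}^2)/d_i, a_{i+1} = floor((a_0 + m_{i+1})/d_{i+1}):
  m_1 = 1*42 - 0 = 42, d_1 = (1825 - 42^2)/1 = 61/1 = 61, a_1 = floor((42 + 42)/61) = 1.
  m_2 = 61*1 - 42 = 19, d_2 = (1825 - 19^2)/61 = 1464/61 = 24, a_2 = floor((42 + 19)/24) = 2.
  m_3 = 24*2 - 19 = 29, d_3 = (1825 - 29^2)/24 = 984/24 = 41, a_3 = floor((42 + 29)/41) = 1.
  m_4 = 41*1 - 29 = 12, d_4 = (1825 - 12^2)/41 = 1681/41 = 41, a_4 = floor((42 + 12)/41) = 1.
  m_5 = 41*1 - 12 = 29, d_5 = (1825 - 29^2)/41 = 984/41 = 24, a_5 = floor((42 + 29)/24) = 2.
  m_6 = 24*2 - 29 = 19, d_6 = (1825 - 19^2)/24 = 1464/24 = 61, a_6 = floor((42 + 19)/61) = 1.
  m_7 = 61*1 - 19 = 42, d_7 = (1825 - 42^2)/61 = 61/61 = 1, a_7 = floor((42 + 42)/1) = 84.
  m_8 = 1*84 - 42 = 42, d_8 = (1825 - 42^2)/1 = 61/1 = 61: (m_8, d_8) = (m_1, d_1) = (42, 61), so from here the quotients repeat a_1, ..., a_7; the period length is 7.
Hence the expansion of sqrt(1825) is a_0 = 42 followed by the repeating block 1, 2, 1, 1, 2, 1, 84 (period 7).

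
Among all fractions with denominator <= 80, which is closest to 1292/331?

Expand x = 1292/331 as a continued fraction with the Euclidean algorithm:
  1292 = 3*331 + 299, so a_0 = 3.
  331 = 1*299 + 32, so a_1 = 1.
  299 = 9*32 + 11, so a_2 = 9.
  32 = 2*11 + 10, so a_3 = 2.
  11 = 1*10 + 1, so a_4 = 1.
  10 = 10*1 + 0, so a_5 = 10.
so x = [3; 1, 9, 2, 1, 10].
Convergents (p_i = a_i*p_{i-1} + p_{i-2}, q_i = a_i*q_{i-1} + q_{i-2} with p_{-2}=0, p_{-1}=1, q_{-2}=1, q_{-1}=0), until the denominator exceeds 80:
  i=0: a_0=3, p_0 = 3*1 + 0 = 3, q_0 = 3*0 + 1 = 1.
  i=1: a_1=1, p_1 = 1*3 + 1 = 4, q_1 = 1*1 + 0 = 1.
  i=2: a_2=9, p_2 = 9*4 + 3 = 39, q_2 = 9*1 + 1 = 10.
  i=3: a_3=2, p_3 = 2*39 + 4 = 82, q_3 = 2*10 + 1 = 21.
  i=4: a_4=1, p_4 = 1*82 + 39 = 121, q_4 = 1*21 + 10 = 31.
  i=5: a_5=10, p_5 = 10*121 + 82 = 1292, q_5 = 10*31 + 21 = 331.
q_5 = 331 > 80, so the last convergent with denominator <= 80 is p_4/q_4 = 121/31.
The closest fraction with denominator <= 80 is either p_4/q_4 or the intermediate fraction (k*p_4 + p_3)/(k*q_4 + q_3) with the largest k >= 1 whose denominator stays <= 80; these approach x as k grows, and every other convergent or intermediate fraction in range is farther away.
Largest k: floor((80 - q_3)/q_4) = floor((80 - 21)/31) = 1.
That gives (1*121 + 82)/(1*31 + 21) = 203/52.
Compare the errors: |x - 121/31| = |1292*31 - 121*331|/(331*31) = 1/10261, and |x - 203/52| = |1292*52 - 203*331|/(331*52) = 9/17212.
Cross-multiplying, 1*17212 = 17212 < 92349 = 9*10261, so 1/10261 is smaller: the convergent 121/31 is closer to x than 203/52.

121/31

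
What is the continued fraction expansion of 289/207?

[1; 2, 1, 1, 9, 1, 3]

Run the Euclidean algorithm on 289 and 207; the successive quotients are the partial quotients a_0, a_1, ... (each step inverts the fractional part left over by the previous one):
  289 = 1*207 + 82, so a_0 = 1.
  207 = 2*82 + 43, so a_1 = 2.
  82 = 1*43 + 39, so a_2 = 1.
  43 = 1*39 + 4, so a_3 = 1.
  39 = 9*4 + 3, so a_4 = 9.
  4 = 1*3 + 1, so a_5 = 1.
  3 = 3*1 + 0, so a_6 = 3.
The remainder reaches 0 after 7 divisions, so the expansion has 7 partial quotients, read off in order.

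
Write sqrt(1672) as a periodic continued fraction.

Write x_i = (sqrt(1672) + m_i)/d_i with (m_0, d_0) = (0, 1). a_0 = floor(sqrt(1672)) = 40, since 40^2 = 1600 <= 1672 < 1681 = 41^2.
Iterate m_{i+1} = d_i*a_i - m_i, d_{i+1} = (1672 - m_{i+1}^2)/d_i, a_{i+1} = floor((a_0 + m_{i+1})/d_{i+1}):
  m_1 = 1*40 - 0 = 40, d_1 = (1672 - 40^2)/1 = 72/1 = 72, a_1 = floor((40 + 40)/72) = 1.
  m_2 = 72*1 - 40 = 32, d_2 = (1672 - 32^2)/72 = 648/72 = 9, a_2 = floor((40 + 32)/9) = 8.
  m_3 = 9*8 - 32 = 40, d_3 = (1672 - 40^2)/9 = 72/9 = 8, a_3 = floor((40 + 40)/8) = 10.
  m_4 = 8*10 - 40 = 40, d_4 = (1672 - 40^2)/8 = 72/8 = 9, a_4 = floor((40 + 40)/9) = 8.
  m_5 = 9*8 - 40 = 32, d_5 = (1672 - 32^2)/9 = 648/9 = 72, a_5 = floor((40 + 32)/72) = 1.
  m_6 = 72*1 - 32 = 40, d_6 = (1672 - 40^2)/72 = 72/72 = 1, a_6 = floor((40 + 40)/1) = 80.
  m_7 = 1*80 - 40 = 40, d_7 = (1672 - 40^2)/1 = 72/1 = 72: (m_7, d_7) = (m_1, d_1) = (40, 72), so from here the quotients repeat a_1, ..., a_6; the period length is 6.
Hence the expansion of sqrt(1672) is a_0 = 40 followed by the repeating block 1, 8, 10, 8, 1, 80 (period 6).

[40; (1, 8, 10, 8, 1, 80)]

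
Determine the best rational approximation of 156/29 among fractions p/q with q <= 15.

Expand x = 156/29 as a continued fraction with the Euclidean algorithm:
  156 = 5*29 + 11, so a_0 = 5.
  29 = 2*11 + 7, so a_1 = 2.
  11 = 1*7 + 4, so a_2 = 1.
  7 = 1*4 + 3, so a_3 = 1.
  4 = 1*3 + 1, so a_4 = 1.
  3 = 3*1 + 0, so a_5 = 3.
so x = [5; 2, 1, 1, 1, 3].
Convergents (p_i = a_i*p_{i-1} + p_{i-2}, q_i = a_i*q_{i-1} + q_{i-2} with p_{-2}=0, p_{-1}=1, q_{-2}=1, q_{-1}=0), until the denominator exceeds 15:
  i=0: a_0=5, p_0 = 5*1 + 0 = 5, q_0 = 5*0 + 1 = 1.
  i=1: a_1=2, p_1 = 2*5 + 1 = 11, q_1 = 2*1 + 0 = 2.
  i=2: a_2=1, p_2 = 1*11 + 5 = 16, q_2 = 1*2 + 1 = 3.
  i=3: a_3=1, p_3 = 1*16 + 11 = 27, q_3 = 1*3 + 2 = 5.
  i=4: a_4=1, p_4 = 1*27 + 16 = 43, q_4 = 1*5 + 3 = 8.
  i=5: a_5=3, p_5 = 3*43 + 27 = 156, q_5 = 3*8 + 5 = 29.
q_5 = 29 > 15, so the last convergent with denominator <= 15 is p_4/q_4 = 43/8.
The closest fraction with denominator <= 15 is either p_4/q_4 or the intermediate fraction (k*p_4 + p_3)/(k*q_4 + q_3) with the largest k >= 1 whose denominator stays <= 15; these approach x as k grows, and every other convergent or intermediate fraction in range is farther away.
Largest k: floor((15 - q_3)/q_4) = floor((15 - 5)/8) = 1.
That gives (1*43 + 27)/(1*8 + 5) = 70/13.
Compare the errors: |x - 43/8| = |156*8 - 43*29|/(29*8) = 1/232, and |x - 70/13| = |156*13 - 70*29|/(29*13) = 2/377.
Cross-multiplying, 1*377 = 377 < 464 = 2*232, so 1/232 is smaller: the convergent 43/8 is closer to x than 70/13.

43/8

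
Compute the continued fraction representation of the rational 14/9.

Run the Euclidean algorithm on 14 and 9; the successive quotients are the partial quotients a_0, a_1, ... (each step inverts the fractional part left over by the previous one):
  14 = 1*9 + 5, so a_0 = 1.
  9 = 1*5 + 4, so a_1 = 1.
  5 = 1*4 + 1, so a_2 = 1.
  4 = 4*1 + 0, so a_3 = 4.
The remainder reaches 0 after 4 divisions, so the expansion has 4 partial quotients, read off in order.

[1; 1, 1, 4]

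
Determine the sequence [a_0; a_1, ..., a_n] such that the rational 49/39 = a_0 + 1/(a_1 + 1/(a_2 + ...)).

[1; 3, 1, 9]

Run the Euclidean algorithm on 49 and 39; the successive quotients are the partial quotients a_0, a_1, ... (each step inverts the fractional part left over by the previous one):
  49 = 1*39 + 10, so a_0 = 1.
  39 = 3*10 + 9, so a_1 = 3.
  10 = 1*9 + 1, so a_2 = 1.
  9 = 9*1 + 0, so a_3 = 9.
The remainder reaches 0 after 4 divisions, so the expansion has 4 partial quotients, read off in order.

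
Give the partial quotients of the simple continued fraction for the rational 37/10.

[3; 1, 2, 3]

Run the Euclidean algorithm on 37 and 10; the successive quotients are the partial quotients a_0, a_1, ... (each step inverts the fractional part left over by the previous one):
  37 = 3*10 + 7, so a_0 = 3.
  10 = 1*7 + 3, so a_1 = 1.
  7 = 2*3 + 1, so a_2 = 2.
  3 = 3*1 + 0, so a_3 = 3.
The remainder reaches 0 after 4 divisions, so the expansion has 4 partial quotients, read off in order.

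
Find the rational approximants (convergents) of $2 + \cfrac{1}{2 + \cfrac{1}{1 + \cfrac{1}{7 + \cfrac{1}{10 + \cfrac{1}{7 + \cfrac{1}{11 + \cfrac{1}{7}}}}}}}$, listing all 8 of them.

2/1, 5/2, 7/3, 54/23, 547/233, 3883/1654, 43260/18427, 306703/130643

Using the convergent recurrence p_i = a_i*p_{i-1} + p_{i-2}, q_i = a_i*q_{i-1} + q_{i-2} with p_{-2}=0, p_{-1}=1, q_{-2}=1, q_{-1}=0:
  i=0: a_0=2, p_0 = 2*1 + 0 = 2, q_0 = 2*0 + 1 = 1.
  i=1: a_1=2, p_1 = 2*2 + 1 = 5, q_1 = 2*1 + 0 = 2.
  i=2: a_2=1, p_2 = 1*5 + 2 = 7, q_2 = 1*2 + 1 = 3.
  i=3: a_3=7, p_3 = 7*7 + 5 = 54, q_3 = 7*3 + 2 = 23.
  i=4: a_4=10, p_4 = 10*54 + 7 = 547, q_4 = 10*23 + 3 = 233.
  i=5: a_5=7, p_5 = 7*547 + 54 = 3883, q_5 = 7*233 + 23 = 1654.
  i=6: a_6=11, p_6 = 11*3883 + 547 = 43260, q_6 = 11*1654 + 233 = 18427.
  i=7: a_7=7, p_7 = 7*43260 + 3883 = 306703, q_7 = 7*18427 + 1654 = 130643.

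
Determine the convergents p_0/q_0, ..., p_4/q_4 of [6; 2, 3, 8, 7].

Using the convergent recurrence p_i = a_i*p_{i-1} + p_{i-2}, q_i = a_i*q_{i-1} + q_{i-2} with p_{-2}=0, p_{-1}=1, q_{-2}=1, q_{-1}=0:
  i=0: a_0=6, p_0 = 6*1 + 0 = 6, q_0 = 6*0 + 1 = 1.
  i=1: a_1=2, p_1 = 2*6 + 1 = 13, q_1 = 2*1 + 0 = 2.
  i=2: a_2=3, p_2 = 3*13 + 6 = 45, q_2 = 3*2 + 1 = 7.
  i=3: a_3=8, p_3 = 8*45 + 13 = 373, q_3 = 8*7 + 2 = 58.
  i=4: a_4=7, p_4 = 7*373 + 45 = 2656, q_4 = 7*58 + 7 = 413.

6/1, 13/2, 45/7, 373/58, 2656/413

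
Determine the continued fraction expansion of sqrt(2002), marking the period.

[44; (1, 2, 1, 9, 5, 6, 5, 9, 1, 2, 1, 88)]

Write x_i = (sqrt(2002) + m_i)/d_i with (m_0, d_0) = (0, 1). a_0 = floor(sqrt(2002)) = 44, since 44^2 = 1936 <= 2002 < 2025 = 45^2.
Iterate m_{i+1} = d_i*a_i - m_i, d_{i+1} = (2002 - m_{i+1}^2)/d_i, a_{i+1} = floor((a_0 + m_{i+1})/d_{i+1}):
  m_1 = 1*44 - 0 = 44, d_1 = (2002 - 44^2)/1 = 66/1 = 66, a_1 = floor((44 + 44)/66) = 1.
  m_2 = 66*1 - 44 = 22, d_2 = (2002 - 22^2)/66 = 1518/66 = 23, a_2 = floor((44 + 22)/23) = 2.
  m_3 = 23*2 - 22 = 24, d_3 = (2002 - 24^2)/23 = 1426/23 = 62, a_3 = floor((44 + 24)/62) = 1.
  m_4 = 62*1 - 24 = 38, d_4 = (2002 - 38^2)/62 = 558/62 = 9, a_4 = floor((44 + 38)/9) = 9.
  m_5 = 9*9 - 38 = 43, d_5 = (2002 - 43^2)/9 = 153/9 = 17, a_5 = floor((44 + 43)/17) = 5.
  m_6 = 17*5 - 43 = 42, d_6 = (2002 - 42^2)/17 = 238/17 = 14, a_6 = floor((44 + 42)/14) = 6.
  m_7 = 14*6 - 42 = 42, d_7 = (2002 - 42^2)/14 = 238/14 = 17, a_7 = floor((44 + 42)/17) = 5.
  m_8 = 17*5 - 42 = 43, d_8 = (2002 - 43^2)/17 = 153/17 = 9, a_8 = floor((44 + 43)/9) = 9.
  m_9 = 9*9 - 43 = 38, d_9 = (2002 - 38^2)/9 = 558/9 = 62, a_9 = floor((44 + 38)/62) = 1.
  m_10 = 62*1 - 38 = 24, d_10 = (2002 - 24^2)/62 = 1426/62 = 23, a_10 = floor((44 + 24)/23) = 2.
  m_11 = 23*2 - 24 = 22, d_11 = (2002 - 22^2)/23 = 1518/23 = 66, a_11 = floor((44 + 22)/66) = 1.
  m_12 = 66*1 - 22 = 44, d_12 = (2002 - 44^2)/66 = 66/66 = 1, a_12 = floor((44 + 44)/1) = 88.
  m_13 = 1*88 - 44 = 44, d_13 = (2002 - 44^2)/1 = 66/1 = 66: (m_13, d_13) = (m_1, d_1) = (44, 66), so from here the quotients repeat a_1, ..., a_12; the period length is 12.
Hence the expansion of sqrt(2002) is a_0 = 44 followed by the repeating block 1, 2, 1, 9, 5, 6, 5, 9, 1, 2, 1, 88 (period 12).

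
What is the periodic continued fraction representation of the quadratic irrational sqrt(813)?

[28; (1, 1, 18, 1, 1, 56)]

Write x_i = (sqrt(813) + m_i)/d_i with (m_0, d_0) = (0, 1). a_0 = floor(sqrt(813)) = 28, since 28^2 = 784 <= 813 < 841 = 29^2.
Iterate m_{i+1} = d_i*a_i - m_i, d_{i+1} = (813 - m_{i+1}^2)/d_i, a_{i+1} = floor((a_0 + m_{i+1})/d_{i+1}):
  m_1 = 1*28 - 0 = 28, d_1 = (813 - 28^2)/1 = 29/1 = 29, a_1 = floor((28 + 28)/29) = 1.
  m_2 = 29*1 - 28 = 1, d_2 = (813 - 1^2)/29 = 812/29 = 28, a_2 = floor((28 + 1)/28) = 1.
  m_3 = 28*1 - 1 = 27, d_3 = (813 - 27^2)/28 = 84/28 = 3, a_3 = floor((28 + 27)/3) = 18.
  m_4 = 3*18 - 27 = 27, d_4 = (813 - 27^2)/3 = 84/3 = 28, a_4 = floor((28 + 27)/28) = 1.
  m_5 = 28*1 - 27 = 1, d_5 = (813 - 1^2)/28 = 812/28 = 29, a_5 = floor((28 + 1)/29) = 1.
  m_6 = 29*1 - 1 = 28, d_6 = (813 - 28^2)/29 = 29/29 = 1, a_6 = floor((28 + 28)/1) = 56.
  m_7 = 1*56 - 28 = 28, d_7 = (813 - 28^2)/1 = 29/1 = 29: (m_7, d_7) = (m_1, d_1) = (28, 29), so from here the quotients repeat a_1, ..., a_6; the period length is 6.
Hence the expansion of sqrt(813) is a_0 = 28 followed by the repeating block 1, 1, 18, 1, 1, 56 (period 6).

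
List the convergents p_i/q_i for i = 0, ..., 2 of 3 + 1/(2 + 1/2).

Using the convergent recurrence p_i = a_i*p_{i-1} + p_{i-2}, q_i = a_i*q_{i-1} + q_{i-2} with p_{-2}=0, p_{-1}=1, q_{-2}=1, q_{-1}=0:
  i=0: a_0=3, p_0 = 3*1 + 0 = 3, q_0 = 3*0 + 1 = 1.
  i=1: a_1=2, p_1 = 2*3 + 1 = 7, q_1 = 2*1 + 0 = 2.
  i=2: a_2=2, p_2 = 2*7 + 3 = 17, q_2 = 2*2 + 1 = 5.

3/1, 7/2, 17/5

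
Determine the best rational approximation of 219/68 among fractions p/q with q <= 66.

Expand x = 219/68 as a continued fraction with the Euclidean algorithm:
  219 = 3*68 + 15, so a_0 = 3.
  68 = 4*15 + 8, so a_1 = 4.
  15 = 1*8 + 7, so a_2 = 1.
  8 = 1*7 + 1, so a_3 = 1.
  7 = 7*1 + 0, so a_4 = 7.
so x = [3; 4, 1, 1, 7].
Convergents (p_i = a_i*p_{i-1} + p_{i-2}, q_i = a_i*q_{i-1} + q_{i-2} with p_{-2}=0, p_{-1}=1, q_{-2}=1, q_{-1}=0), until the denominator exceeds 66:
  i=0: a_0=3, p_0 = 3*1 + 0 = 3, q_0 = 3*0 + 1 = 1.
  i=1: a_1=4, p_1 = 4*3 + 1 = 13, q_1 = 4*1 + 0 = 4.
  i=2: a_2=1, p_2 = 1*13 + 3 = 16, q_2 = 1*4 + 1 = 5.
  i=3: a_3=1, p_3 = 1*16 + 13 = 29, q_3 = 1*5 + 4 = 9.
  i=4: a_4=7, p_4 = 7*29 + 16 = 219, q_4 = 7*9 + 5 = 68.
q_4 = 68 > 66, so the last convergent with denominator <= 66 is p_3/q_3 = 29/9.
The closest fraction with denominator <= 66 is either p_3/q_3 or the intermediate fraction (k*p_3 + p_2)/(k*q_3 + q_2) with the largest k >= 1 whose denominator stays <= 66; these approach x as k grows, and every other convergent or intermediate fraction in range is farther away.
Largest k: floor((66 - q_2)/q_3) = floor((66 - 5)/9) = 6.
That gives (6*29 + 16)/(6*9 + 5) = 190/59.
Compare the errors: |x - 29/9| = |219*9 - 29*68|/(68*9) = 1/612, and |x - 190/59| = |219*59 - 190*68|/(68*59) = 1/4012.
Cross-multiplying, 1*612 = 612 < 4012 = 1*4012, so 1/4012 is smaller: the intermediate fraction 190/59 is closer to x than 29/9.

190/59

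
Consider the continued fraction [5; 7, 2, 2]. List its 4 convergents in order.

5/1, 36/7, 77/15, 190/37

Using the convergent recurrence p_i = a_i*p_{i-1} + p_{i-2}, q_i = a_i*q_{i-1} + q_{i-2} with p_{-2}=0, p_{-1}=1, q_{-2}=1, q_{-1}=0:
  i=0: a_0=5, p_0 = 5*1 + 0 = 5, q_0 = 5*0 + 1 = 1.
  i=1: a_1=7, p_1 = 7*5 + 1 = 36, q_1 = 7*1 + 0 = 7.
  i=2: a_2=2, p_2 = 2*36 + 5 = 77, q_2 = 2*7 + 1 = 15.
  i=3: a_3=2, p_3 = 2*77 + 36 = 190, q_3 = 2*15 + 7 = 37.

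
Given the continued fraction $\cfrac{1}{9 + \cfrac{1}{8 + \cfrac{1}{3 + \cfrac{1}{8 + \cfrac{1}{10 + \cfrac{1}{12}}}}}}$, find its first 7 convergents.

Using the convergent recurrence p_i = a_i*p_{i-1} + p_{i-2}, q_i = a_i*q_{i-1} + q_{i-2} with p_{-2}=0, p_{-1}=1, q_{-2}=1, q_{-1}=0:
  i=0: a_0=0, p_0 = 0*1 + 0 = 0, q_0 = 0*0 + 1 = 1.
  i=1: a_1=9, p_1 = 9*0 + 1 = 1, q_1 = 9*1 + 0 = 9.
  i=2: a_2=8, p_2 = 8*1 + 0 = 8, q_2 = 8*9 + 1 = 73.
  i=3: a_3=3, p_3 = 3*8 + 1 = 25, q_3 = 3*73 + 9 = 228.
  i=4: a_4=8, p_4 = 8*25 + 8 = 208, q_4 = 8*228 + 73 = 1897.
  i=5: a_5=10, p_5 = 10*208 + 25 = 2105, q_5 = 10*1897 + 228 = 19198.
  i=6: a_6=12, p_6 = 12*2105 + 208 = 25468, q_6 = 12*19198 + 1897 = 232273.

0/1, 1/9, 8/73, 25/228, 208/1897, 2105/19198, 25468/232273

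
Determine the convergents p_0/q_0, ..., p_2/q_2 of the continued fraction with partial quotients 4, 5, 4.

4/1, 21/5, 88/21

Using the convergent recurrence p_i = a_i*p_{i-1} + p_{i-2}, q_i = a_i*q_{i-1} + q_{i-2} with p_{-2}=0, p_{-1}=1, q_{-2}=1, q_{-1}=0:
  i=0: a_0=4, p_0 = 4*1 + 0 = 4, q_0 = 4*0 + 1 = 1.
  i=1: a_1=5, p_1 = 5*4 + 1 = 21, q_1 = 5*1 + 0 = 5.
  i=2: a_2=4, p_2 = 4*21 + 4 = 88, q_2 = 4*5 + 1 = 21.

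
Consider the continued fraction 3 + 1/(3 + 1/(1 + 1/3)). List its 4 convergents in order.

Using the convergent recurrence p_i = a_i*p_{i-1} + p_{i-2}, q_i = a_i*q_{i-1} + q_{i-2} with p_{-2}=0, p_{-1}=1, q_{-2}=1, q_{-1}=0:
  i=0: a_0=3, p_0 = 3*1 + 0 = 3, q_0 = 3*0 + 1 = 1.
  i=1: a_1=3, p_1 = 3*3 + 1 = 10, q_1 = 3*1 + 0 = 3.
  i=2: a_2=1, p_2 = 1*10 + 3 = 13, q_2 = 1*3 + 1 = 4.
  i=3: a_3=3, p_3 = 3*13 + 10 = 49, q_3 = 3*4 + 3 = 15.

3/1, 10/3, 13/4, 49/15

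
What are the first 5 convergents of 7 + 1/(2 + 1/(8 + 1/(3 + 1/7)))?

7/1, 15/2, 127/17, 396/53, 2899/388

Using the convergent recurrence p_i = a_i*p_{i-1} + p_{i-2}, q_i = a_i*q_{i-1} + q_{i-2} with p_{-2}=0, p_{-1}=1, q_{-2}=1, q_{-1}=0:
  i=0: a_0=7, p_0 = 7*1 + 0 = 7, q_0 = 7*0 + 1 = 1.
  i=1: a_1=2, p_1 = 2*7 + 1 = 15, q_1 = 2*1 + 0 = 2.
  i=2: a_2=8, p_2 = 8*15 + 7 = 127, q_2 = 8*2 + 1 = 17.
  i=3: a_3=3, p_3 = 3*127 + 15 = 396, q_3 = 3*17 + 2 = 53.
  i=4: a_4=7, p_4 = 7*396 + 127 = 2899, q_4 = 7*53 + 17 = 388.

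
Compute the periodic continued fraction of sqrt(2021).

Write x_i = (sqrt(2021) + m_i)/d_i with (m_0, d_0) = (0, 1). a_0 = floor(sqrt(2021)) = 44, since 44^2 = 1936 <= 2021 < 2025 = 45^2.
Iterate m_{i+1} = d_i*a_i - m_i, d_{i+1} = (2021 - m_{i+1}^2)/d_i, a_{i+1} = floor((a_0 + m_{i+1})/d_{i+1}):
  m_1 = 1*44 - 0 = 44, d_1 = (2021 - 44^2)/1 = 85/1 = 85, a_1 = floor((44 + 44)/85) = 1.
  m_2 = 85*1 - 44 = 41, d_2 = (2021 - 41^2)/85 = 340/85 = 4, a_2 = floor((44 + 41)/4) = 21.
  m_3 = 4*21 - 41 = 43, d_3 = (2021 - 43^2)/4 = 172/4 = 43, a_3 = floor((44 + 43)/43) = 2.
  m_4 = 43*2 - 43 = 43, d_4 = (2021 - 43^2)/43 = 172/43 = 4, a_4 = floor((44 + 43)/4) = 21.
  m_5 = 4*21 - 43 = 41, d_5 = (2021 - 41^2)/4 = 340/4 = 85, a_5 = floor((44 + 41)/85) = 1.
  m_6 = 85*1 - 41 = 44, d_6 = (2021 - 44^2)/85 = 85/85 = 1, a_6 = floor((44 + 44)/1) = 88.
  m_7 = 1*88 - 44 = 44, d_7 = (2021 - 44^2)/1 = 85/1 = 85: (m_7, d_7) = (m_1, d_1) = (44, 85), so from here the quotients repeat a_1, ..., a_6; the period length is 6.
Hence the expansion of sqrt(2021) is a_0 = 44 followed by the repeating block 1, 21, 2, 21, 1, 88 (period 6).

[44; (1, 21, 2, 21, 1, 88)]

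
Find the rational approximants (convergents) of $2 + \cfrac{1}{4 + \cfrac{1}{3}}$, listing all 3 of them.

Using the convergent recurrence p_i = a_i*p_{i-1} + p_{i-2}, q_i = a_i*q_{i-1} + q_{i-2} with p_{-2}=0, p_{-1}=1, q_{-2}=1, q_{-1}=0:
  i=0: a_0=2, p_0 = 2*1 + 0 = 2, q_0 = 2*0 + 1 = 1.
  i=1: a_1=4, p_1 = 4*2 + 1 = 9, q_1 = 4*1 + 0 = 4.
  i=2: a_2=3, p_2 = 3*9 + 2 = 29, q_2 = 3*4 + 1 = 13.

2/1, 9/4, 29/13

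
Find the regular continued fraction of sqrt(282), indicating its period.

[16; (1, 3, 1, 4, 1, 3, 1, 32)]

Write x_i = (sqrt(282) + m_i)/d_i with (m_0, d_0) = (0, 1). a_0 = floor(sqrt(282)) = 16, since 16^2 = 256 <= 282 < 289 = 17^2.
Iterate m_{i+1} = d_i*a_i - m_i, d_{i+1} = (282 - m_{i+1}^2)/d_i, a_{i+1} = floor((a_0 + m_{i+1})/d_{i+1}):
  m_1 = 1*16 - 0 = 16, d_1 = (282 - 16^2)/1 = 26/1 = 26, a_1 = floor((16 + 16)/26) = 1.
  m_2 = 26*1 - 16 = 10, d_2 = (282 - 10^2)/26 = 182/26 = 7, a_2 = floor((16 + 10)/7) = 3.
  m_3 = 7*3 - 10 = 11, d_3 = (282 - 11^2)/7 = 161/7 = 23, a_3 = floor((16 + 11)/23) = 1.
  m_4 = 23*1 - 11 = 12, d_4 = (282 - 12^2)/23 = 138/23 = 6, a_4 = floor((16 + 12)/6) = 4.
  m_5 = 6*4 - 12 = 12, d_5 = (282 - 12^2)/6 = 138/6 = 23, a_5 = floor((16 + 12)/23) = 1.
  m_6 = 23*1 - 12 = 11, d_6 = (282 - 11^2)/23 = 161/23 = 7, a_6 = floor((16 + 11)/7) = 3.
  m_7 = 7*3 - 11 = 10, d_7 = (282 - 10^2)/7 = 182/7 = 26, a_7 = floor((16 + 10)/26) = 1.
  m_8 = 26*1 - 10 = 16, d_8 = (282 - 16^2)/26 = 26/26 = 1, a_8 = floor((16 + 16)/1) = 32.
  m_9 = 1*32 - 16 = 16, d_9 = (282 - 16^2)/1 = 26/1 = 26: (m_9, d_9) = (m_1, d_1) = (16, 26), so from here the quotients repeat a_1, ..., a_8; the period length is 8.
Hence the expansion of sqrt(282) is a_0 = 16 followed by the repeating block 1, 3, 1, 4, 1, 3, 1, 32 (period 8).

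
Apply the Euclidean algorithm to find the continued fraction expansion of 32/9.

Run the Euclidean algorithm on 32 and 9; the successive quotients are the partial quotients a_0, a_1, ... (each step inverts the fractional part left over by the previous one):
  32 = 3*9 + 5, so a_0 = 3.
  9 = 1*5 + 4, so a_1 = 1.
  5 = 1*4 + 1, so a_2 = 1.
  4 = 4*1 + 0, so a_3 = 4.
The remainder reaches 0 after 4 divisions, so the expansion has 4 partial quotients, read off in order.

[3; 1, 1, 4]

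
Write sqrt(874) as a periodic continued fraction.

Write x_i = (sqrt(874) + m_i)/d_i with (m_0, d_0) = (0, 1). a_0 = floor(sqrt(874)) = 29, since 29^2 = 841 <= 874 < 900 = 30^2.
Iterate m_{i+1} = d_i*a_i - m_i, d_{i+1} = (874 - m_{i+1}^2)/d_i, a_{i+1} = floor((a_0 + m_{i+1})/d_{i+1}):
  m_1 = 1*29 - 0 = 29, d_1 = (874 - 29^2)/1 = 33/1 = 33, a_1 = floor((29 + 29)/33) = 1.
  m_2 = 33*1 - 29 = 4, d_2 = (874 - 4^2)/33 = 858/33 = 26, a_2 = floor((29 + 4)/26) = 1.
  m_3 = 26*1 - 4 = 22, d_3 = (874 - 22^2)/26 = 390/26 = 15, a_3 = floor((29 + 22)/15) = 3.
  m_4 = 15*3 - 22 = 23, d_4 = (874 - 23^2)/15 = 345/15 = 23, a_4 = floor((29 + 23)/23) = 2.
  m_5 = 23*2 - 23 = 23, d_5 = (874 - 23^2)/23 = 345/23 = 15, a_5 = floor((29 + 23)/15) = 3.
  m_6 = 15*3 - 23 = 22, d_6 = (874 - 22^2)/15 = 390/15 = 26, a_6 = floor((29 + 22)/26) = 1.
  m_7 = 26*1 - 22 = 4, d_7 = (874 - 4^2)/26 = 858/26 = 33, a_7 = floor((29 + 4)/33) = 1.
  m_8 = 33*1 - 4 = 29, d_8 = (874 - 29^2)/33 = 33/33 = 1, a_8 = floor((29 + 29)/1) = 58.
  m_9 = 1*58 - 29 = 29, d_9 = (874 - 29^2)/1 = 33/1 = 33: (m_9, d_9) = (m_1, d_1) = (29, 33), so from here the quotients repeat a_1, ..., a_8; the period length is 8.
Hence the expansion of sqrt(874) is a_0 = 29 followed by the repeating block 1, 1, 3, 2, 3, 1, 1, 58 (period 8).

[29; (1, 1, 3, 2, 3, 1, 1, 58)]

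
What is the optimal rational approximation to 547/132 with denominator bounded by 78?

Expand x = 547/132 as a continued fraction with the Euclidean algorithm:
  547 = 4*132 + 19, so a_0 = 4.
  132 = 6*19 + 18, so a_1 = 6.
  19 = 1*18 + 1, so a_2 = 1.
  18 = 18*1 + 0, so a_3 = 18.
so x = [4; 6, 1, 18].
Convergents (p_i = a_i*p_{i-1} + p_{i-2}, q_i = a_i*q_{i-1} + q_{i-2} with p_{-2}=0, p_{-1}=1, q_{-2}=1, q_{-1}=0), until the denominator exceeds 78:
  i=0: a_0=4, p_0 = 4*1 + 0 = 4, q_0 = 4*0 + 1 = 1.
  i=1: a_1=6, p_1 = 6*4 + 1 = 25, q_1 = 6*1 + 0 = 6.
  i=2: a_2=1, p_2 = 1*25 + 4 = 29, q_2 = 1*6 + 1 = 7.
  i=3: a_3=18, p_3 = 18*29 + 25 = 547, q_3 = 18*7 + 6 = 132.
q_3 = 132 > 78, so the last convergent with denominator <= 78 is p_2/q_2 = 29/7.
The closest fraction with denominator <= 78 is either p_2/q_2 or the intermediate fraction (k*p_2 + p_1)/(k*q_2 + q_1) with the largest k >= 1 whose denominator stays <= 78; these approach x as k grows, and every other convergent or intermediate fraction in range is farther away.
Largest k: floor((78 - q_1)/q_2) = floor((78 - 6)/7) = 10.
That gives (10*29 + 25)/(10*7 + 6) = 315/76.
Compare the errors: |x - 29/7| = |547*7 - 29*132|/(132*7) = 1/924, and |x - 315/76| = |547*76 - 315*132|/(132*76) = 8/10032.
Cross-multiplying, 8*924 = 7392 < 10032 = 1*10032, so 8/10032 is smaller: the intermediate fraction 315/76 is closer to x than 29/7.

315/76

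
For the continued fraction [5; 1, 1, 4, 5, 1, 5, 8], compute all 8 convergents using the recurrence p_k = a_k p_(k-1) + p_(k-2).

5/1, 6/1, 11/2, 50/9, 261/47, 311/56, 1816/327, 14839/2672

Using the convergent recurrence p_i = a_i*p_{i-1} + p_{i-2}, q_i = a_i*q_{i-1} + q_{i-2} with p_{-2}=0, p_{-1}=1, q_{-2}=1, q_{-1}=0:
  i=0: a_0=5, p_0 = 5*1 + 0 = 5, q_0 = 5*0 + 1 = 1.
  i=1: a_1=1, p_1 = 1*5 + 1 = 6, q_1 = 1*1 + 0 = 1.
  i=2: a_2=1, p_2 = 1*6 + 5 = 11, q_2 = 1*1 + 1 = 2.
  i=3: a_3=4, p_3 = 4*11 + 6 = 50, q_3 = 4*2 + 1 = 9.
  i=4: a_4=5, p_4 = 5*50 + 11 = 261, q_4 = 5*9 + 2 = 47.
  i=5: a_5=1, p_5 = 1*261 + 50 = 311, q_5 = 1*47 + 9 = 56.
  i=6: a_6=5, p_6 = 5*311 + 261 = 1816, q_6 = 5*56 + 47 = 327.
  i=7: a_7=8, p_7 = 8*1816 + 311 = 14839, q_7 = 8*327 + 56 = 2672.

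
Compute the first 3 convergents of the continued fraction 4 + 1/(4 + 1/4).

4/1, 17/4, 72/17

Using the convergent recurrence p_i = a_i*p_{i-1} + p_{i-2}, q_i = a_i*q_{i-1} + q_{i-2} with p_{-2}=0, p_{-1}=1, q_{-2}=1, q_{-1}=0:
  i=0: a_0=4, p_0 = 4*1 + 0 = 4, q_0 = 4*0 + 1 = 1.
  i=1: a_1=4, p_1 = 4*4 + 1 = 17, q_1 = 4*1 + 0 = 4.
  i=2: a_2=4, p_2 = 4*17 + 4 = 72, q_2 = 4*4 + 1 = 17.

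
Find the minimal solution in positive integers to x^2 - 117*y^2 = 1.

First expand sqrt(117) as a continued fraction. With x_i = (sqrt(117) + m_i)/d_i and (m_0, d_0) = (0, 1): a_0 = floor(sqrt(117)) = 10, since 10^2 = 100 <= 117 < 121 = 11^2.
Iterate m_{i+1} = d_i*a_i - m_i, d_{i+1} = (117 - m_{i+1}^2)/d_i, a_{i+1} = floor((a_0 + m_{i+1})/d_{i+1}):
  m_1 = 1*10 - 0 = 10, d_1 = (117 - 10^2)/1 = 17/1 = 17, a_1 = floor((10 + 10)/17) = 1.
  m_2 = 17*1 - 10 = 7, d_2 = (117 - 7^2)/17 = 68/17 = 4, a_2 = floor((10 + 7)/4) = 4.
  m_3 = 4*4 - 7 = 9, d_3 = (117 - 9^2)/4 = 36/4 = 9, a_3 = floor((10 + 9)/9) = 2.
  m_4 = 9*2 - 9 = 9, d_4 = (117 - 9^2)/9 = 36/9 = 4, a_4 = floor((10 + 9)/4) = 4.
  m_5 = 4*4 - 9 = 7, d_5 = (117 - 7^2)/4 = 68/4 = 17, a_5 = floor((10 + 7)/17) = 1.
  m_6 = 17*1 - 7 = 10, d_6 = (117 - 10^2)/17 = 17/17 = 1, a_6 = floor((10 + 10)/1) = 20.
  m_7 = 1*20 - 10 = 10, d_7 = (117 - 10^2)/1 = 17/1 = 17: (m_7, d_7) = (m_1, d_1) = (10, 17), so from here the quotients repeat a_1, ..., a_6; the period length is 6.
So sqrt(117) = [10; (1, 4, 2, 4, 1, 20)] with period length k = 6.
k is even, so the fundamental solution of x^2 - 117y^2 = 1 is (p_{k-1}, q_{k-1}) = (p_5, q_5); compute convergents through index 5.
Convergents (p_i = a_i*p_{i-1} + p_{i-2}, q_i = a_i*q_{i-1} + q_{i-2} with p_{-2}=0, p_{-1}=1, q_{-2}=1, q_{-1}=0):
  i=0: a_0=10, p_0 = 10*1 + 0 = 10, q_0 = 10*0 + 1 = 1.
  i=1: a_1=1, p_1 = 1*10 + 1 = 11, q_1 = 1*1 + 0 = 1.
  i=2: a_2=4, p_2 = 4*11 + 10 = 54, q_2 = 4*1 + 1 = 5.
  i=3: a_3=2, p_3 = 2*54 + 11 = 119, q_3 = 2*5 + 1 = 11.
  i=4: a_4=4, p_4 = 4*119 + 54 = 530, q_4 = 4*11 + 5 = 49.
  i=5: a_5=1, p_5 = 1*530 + 119 = 649, q_5 = 1*49 + 11 = 60.
Check: 649^2 - 117*60^2 = 421201 - 421200 = 1, so (x, y) = (649, 60) solves the equation, and by the theorem it is the least positive solution.

(x, y) = (649, 60)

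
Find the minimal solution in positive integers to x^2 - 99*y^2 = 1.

(x, y) = (10, 1)

First expand sqrt(99) as a continued fraction. With x_i = (sqrt(99) + m_i)/d_i and (m_0, d_0) = (0, 1): a_0 = floor(sqrt(99)) = 9, since 9^2 = 81 <= 99 < 100 = 10^2.
Iterate m_{i+1} = d_i*a_i - m_i, d_{i+1} = (99 - m_{i+1}^2)/d_i, a_{i+1} = floor((a_0 + m_{i+1})/d_{i+1}):
  m_1 = 1*9 - 0 = 9, d_1 = (99 - 9^2)/1 = 18/1 = 18, a_1 = floor((9 + 9)/18) = 1.
  m_2 = 18*1 - 9 = 9, d_2 = (99 - 9^2)/18 = 18/18 = 1, a_2 = floor((9 + 9)/1) = 18.
  m_3 = 1*18 - 9 = 9, d_3 = (99 - 9^2)/1 = 18/1 = 18: (m_3, d_3) = (m_1, d_1) = (9, 18), so from here the quotients repeat a_1, a_2; the period length is 2.
So sqrt(99) = [9; (1, 18)] with period length k = 2.
k is even, so the fundamental solution of x^2 - 99y^2 = 1 is (p_{k-1}, q_{k-1}) = (p_1, q_1); compute convergents through index 1.
Convergents (p_i = a_i*p_{i-1} + p_{i-2}, q_i = a_i*q_{i-1} + q_{i-2} with p_{-2}=0, p_{-1}=1, q_{-2}=1, q_{-1}=0):
  i=0: a_0=9, p_0 = 9*1 + 0 = 9, q_0 = 9*0 + 1 = 1.
  i=1: a_1=1, p_1 = 1*9 + 1 = 10, q_1 = 1*1 + 0 = 1.
Check: 10^2 - 99*1^2 = 100 - 99 = 1, so (x, y) = (10, 1) solves the equation, and by the theorem it is the least positive solution.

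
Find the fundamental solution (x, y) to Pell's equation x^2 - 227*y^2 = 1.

First expand sqrt(227) as a continued fraction. With x_i = (sqrt(227) + m_i)/d_i and (m_0, d_0) = (0, 1): a_0 = floor(sqrt(227)) = 15, since 15^2 = 225 <= 227 < 256 = 16^2.
Iterate m_{i+1} = d_i*a_i - m_i, d_{i+1} = (227 - m_{i+1}^2)/d_i, a_{i+1} = floor((a_0 + m_{i+1})/d_{i+1}):
  m_1 = 1*15 - 0 = 15, d_1 = (227 - 15^2)/1 = 2/1 = 2, a_1 = floor((15 + 15)/2) = 15.
  m_2 = 2*15 - 15 = 15, d_2 = (227 - 15^2)/2 = 2/2 = 1, a_2 = floor((15 + 15)/1) = 30.
  m_3 = 1*30 - 15 = 15, d_3 = (227 - 15^2)/1 = 2/1 = 2: (m_3, d_3) = (m_1, d_1) = (15, 2), so from here the quotients repeat a_1, a_2; the period length is 2.
So sqrt(227) = [15; (15, 30)] with period length k = 2.
k is even, so the fundamental solution of x^2 - 227y^2 = 1 is (p_{k-1}, q_{k-1}) = (p_1, q_1); compute convergents through index 1.
Convergents (p_i = a_i*p_{i-1} + p_{i-2}, q_i = a_i*q_{i-1} + q_{i-2} with p_{-2}=0, p_{-1}=1, q_{-2}=1, q_{-1}=0):
  i=0: a_0=15, p_0 = 15*1 + 0 = 15, q_0 = 15*0 + 1 = 1.
  i=1: a_1=15, p_1 = 15*15 + 1 = 226, q_1 = 15*1 + 0 = 15.
Check: 226^2 - 227*15^2 = 51076 - 51075 = 1, so (x, y) = (226, 15) solves the equation, and by the theorem it is the least positive solution.

(x, y) = (226, 15)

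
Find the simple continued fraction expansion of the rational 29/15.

[1; 1, 14]

Run the Euclidean algorithm on 29 and 15; the successive quotients are the partial quotients a_0, a_1, ... (each step inverts the fractional part left over by the previous one):
  29 = 1*15 + 14, so a_0 = 1.
  15 = 1*14 + 1, so a_1 = 1.
  14 = 14*1 + 0, so a_2 = 14.
The remainder reaches 0 after 3 divisions, so the expansion has 3 partial quotients, read off in order.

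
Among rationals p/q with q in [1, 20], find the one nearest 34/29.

Expand x = 34/29 as a continued fraction with the Euclidean algorithm:
  34 = 1*29 + 5, so a_0 = 1.
  29 = 5*5 + 4, so a_1 = 5.
  5 = 1*4 + 1, so a_2 = 1.
  4 = 4*1 + 0, so a_3 = 4.
so x = [1; 5, 1, 4].
Convergents (p_i = a_i*p_{i-1} + p_{i-2}, q_i = a_i*q_{i-1} + q_{i-2} with p_{-2}=0, p_{-1}=1, q_{-2}=1, q_{-1}=0), until the denominator exceeds 20:
  i=0: a_0=1, p_0 = 1*1 + 0 = 1, q_0 = 1*0 + 1 = 1.
  i=1: a_1=5, p_1 = 5*1 + 1 = 6, q_1 = 5*1 + 0 = 5.
  i=2: a_2=1, p_2 = 1*6 + 1 = 7, q_2 = 1*5 + 1 = 6.
  i=3: a_3=4, p_3 = 4*7 + 6 = 34, q_3 = 4*6 + 5 = 29.
q_3 = 29 > 20, so the last convergent with denominator <= 20 is p_2/q_2 = 7/6.
The closest fraction with denominator <= 20 is either p_2/q_2 or the intermediate fraction (k*p_2 + p_1)/(k*q_2 + q_1) with the largest k >= 1 whose denominator stays <= 20; these approach x as k grows, and every other convergent or intermediate fraction in range is farther away.
Largest k: floor((20 - q_1)/q_2) = floor((20 - 5)/6) = 2.
That gives (2*7 + 6)/(2*6 + 5) = 20/17.
Compare the errors: |x - 7/6| = |34*6 - 7*29|/(29*6) = 1/174, and |x - 20/17| = |34*17 - 20*29|/(29*17) = 2/493.
Cross-multiplying, 2*174 = 348 < 493 = 1*493, so 2/493 is smaller: the intermediate fraction 20/17 is closer to x than 7/6.

20/17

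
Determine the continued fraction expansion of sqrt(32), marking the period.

[5; (1, 1, 1, 10)]

Write x_i = (sqrt(32) + m_i)/d_i with (m_0, d_0) = (0, 1). a_0 = floor(sqrt(32)) = 5, since 5^2 = 25 <= 32 < 36 = 6^2.
Iterate m_{i+1} = d_i*a_i - m_i, d_{i+1} = (32 - m_{i+1}^2)/d_i, a_{i+1} = floor((a_0 + m_{i+1})/d_{i+1}):
  m_1 = 1*5 - 0 = 5, d_1 = (32 - 5^2)/1 = 7/1 = 7, a_1 = floor((5 + 5)/7) = 1.
  m_2 = 7*1 - 5 = 2, d_2 = (32 - 2^2)/7 = 28/7 = 4, a_2 = floor((5 + 2)/4) = 1.
  m_3 = 4*1 - 2 = 2, d_3 = (32 - 2^2)/4 = 28/4 = 7, a_3 = floor((5 + 2)/7) = 1.
  m_4 = 7*1 - 2 = 5, d_4 = (32 - 5^2)/7 = 7/7 = 1, a_4 = floor((5 + 5)/1) = 10.
  m_5 = 1*10 - 5 = 5, d_5 = (32 - 5^2)/1 = 7/1 = 7: (m_5, d_5) = (m_1, d_1) = (5, 7), so from here the quotients repeat a_1, ..., a_4; the period length is 4.
Hence the expansion of sqrt(32) is a_0 = 5 followed by the repeating block 1, 1, 1, 10 (period 4).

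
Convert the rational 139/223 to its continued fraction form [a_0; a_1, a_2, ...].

[0; 1, 1, 1, 1, 1, 8, 1, 2]

Run the Euclidean algorithm on 139 and 223; the successive quotients are the partial quotients a_0, a_1, ... (each step inverts the fractional part left over by the previous one):
  139 = 0*223 + 139, so a_0 = 0.
  223 = 1*139 + 84, so a_1 = 1.
  139 = 1*84 + 55, so a_2 = 1.
  84 = 1*55 + 29, so a_3 = 1.
  55 = 1*29 + 26, so a_4 = 1.
  29 = 1*26 + 3, so a_5 = 1.
  26 = 8*3 + 2, so a_6 = 8.
  3 = 1*2 + 1, so a_7 = 1.
  2 = 2*1 + 0, so a_8 = 2.
The remainder reaches 0 after 9 divisions, so the expansion has 9 partial quotients, read off in order.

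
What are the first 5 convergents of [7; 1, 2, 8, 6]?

Using the convergent recurrence p_i = a_i*p_{i-1} + p_{i-2}, q_i = a_i*q_{i-1} + q_{i-2} with p_{-2}=0, p_{-1}=1, q_{-2}=1, q_{-1}=0:
  i=0: a_0=7, p_0 = 7*1 + 0 = 7, q_0 = 7*0 + 1 = 1.
  i=1: a_1=1, p_1 = 1*7 + 1 = 8, q_1 = 1*1 + 0 = 1.
  i=2: a_2=2, p_2 = 2*8 + 7 = 23, q_2 = 2*1 + 1 = 3.
  i=3: a_3=8, p_3 = 8*23 + 8 = 192, q_3 = 8*3 + 1 = 25.
  i=4: a_4=6, p_4 = 6*192 + 23 = 1175, q_4 = 6*25 + 3 = 153.

7/1, 8/1, 23/3, 192/25, 1175/153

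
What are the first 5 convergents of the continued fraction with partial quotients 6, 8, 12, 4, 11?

6/1, 49/8, 594/97, 2425/396, 27269/4453

Using the convergent recurrence p_i = a_i*p_{i-1} + p_{i-2}, q_i = a_i*q_{i-1} + q_{i-2} with p_{-2}=0, p_{-1}=1, q_{-2}=1, q_{-1}=0:
  i=0: a_0=6, p_0 = 6*1 + 0 = 6, q_0 = 6*0 + 1 = 1.
  i=1: a_1=8, p_1 = 8*6 + 1 = 49, q_1 = 8*1 + 0 = 8.
  i=2: a_2=12, p_2 = 12*49 + 6 = 594, q_2 = 12*8 + 1 = 97.
  i=3: a_3=4, p_3 = 4*594 + 49 = 2425, q_3 = 4*97 + 8 = 396.
  i=4: a_4=11, p_4 = 11*2425 + 594 = 27269, q_4 = 11*396 + 97 = 4453.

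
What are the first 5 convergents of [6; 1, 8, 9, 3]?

6/1, 7/1, 62/9, 565/82, 1757/255

Using the convergent recurrence p_i = a_i*p_{i-1} + p_{i-2}, q_i = a_i*q_{i-1} + q_{i-2} with p_{-2}=0, p_{-1}=1, q_{-2}=1, q_{-1}=0:
  i=0: a_0=6, p_0 = 6*1 + 0 = 6, q_0 = 6*0 + 1 = 1.
  i=1: a_1=1, p_1 = 1*6 + 1 = 7, q_1 = 1*1 + 0 = 1.
  i=2: a_2=8, p_2 = 8*7 + 6 = 62, q_2 = 8*1 + 1 = 9.
  i=3: a_3=9, p_3 = 9*62 + 7 = 565, q_3 = 9*9 + 1 = 82.
  i=4: a_4=3, p_4 = 3*565 + 62 = 1757, q_4 = 3*82 + 9 = 255.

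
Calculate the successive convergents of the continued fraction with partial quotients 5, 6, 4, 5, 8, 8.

5/1, 31/6, 129/25, 676/131, 5537/1073, 44972/8715

Using the convergent recurrence p_i = a_i*p_{i-1} + p_{i-2}, q_i = a_i*q_{i-1} + q_{i-2} with p_{-2}=0, p_{-1}=1, q_{-2}=1, q_{-1}=0:
  i=0: a_0=5, p_0 = 5*1 + 0 = 5, q_0 = 5*0 + 1 = 1.
  i=1: a_1=6, p_1 = 6*5 + 1 = 31, q_1 = 6*1 + 0 = 6.
  i=2: a_2=4, p_2 = 4*31 + 5 = 129, q_2 = 4*6 + 1 = 25.
  i=3: a_3=5, p_3 = 5*129 + 31 = 676, q_3 = 5*25 + 6 = 131.
  i=4: a_4=8, p_4 = 8*676 + 129 = 5537, q_4 = 8*131 + 25 = 1073.
  i=5: a_5=8, p_5 = 8*5537 + 676 = 44972, q_5 = 8*1073 + 131 = 8715.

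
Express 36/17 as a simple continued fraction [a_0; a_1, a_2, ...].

[2; 8, 2]

Run the Euclidean algorithm on 36 and 17; the successive quotients are the partial quotients a_0, a_1, ... (each step inverts the fractional part left over by the previous one):
  36 = 2*17 + 2, so a_0 = 2.
  17 = 8*2 + 1, so a_1 = 8.
  2 = 2*1 + 0, so a_2 = 2.
The remainder reaches 0 after 3 divisions, so the expansion has 3 partial quotients, read off in order.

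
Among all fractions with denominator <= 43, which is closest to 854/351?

Expand x = 854/351 as a continued fraction with the Euclidean algorithm:
  854 = 2*351 + 152, so a_0 = 2.
  351 = 2*152 + 47, so a_1 = 2.
  152 = 3*47 + 11, so a_2 = 3.
  47 = 4*11 + 3, so a_3 = 4.
  11 = 3*3 + 2, so a_4 = 3.
  3 = 1*2 + 1, so a_5 = 1.
  2 = 2*1 + 0, so a_6 = 2.
so x = [2; 2, 3, 4, 3, 1, 2].
Convergents (p_i = a_i*p_{i-1} + p_{i-2}, q_i = a_i*q_{i-1} + q_{i-2} with p_{-2}=0, p_{-1}=1, q_{-2}=1, q_{-1}=0), until the denominator exceeds 43:
  i=0: a_0=2, p_0 = 2*1 + 0 = 2, q_0 = 2*0 + 1 = 1.
  i=1: a_1=2, p_1 = 2*2 + 1 = 5, q_1 = 2*1 + 0 = 2.
  i=2: a_2=3, p_2 = 3*5 + 2 = 17, q_2 = 3*2 + 1 = 7.
  i=3: a_3=4, p_3 = 4*17 + 5 = 73, q_3 = 4*7 + 2 = 30.
  i=4: a_4=3, p_4 = 3*73 + 17 = 236, q_4 = 3*30 + 7 = 97.
q_4 = 97 > 43, so the last convergent with denominator <= 43 is p_3/q_3 = 73/30.
The closest fraction with denominator <= 43 is either p_3/q_3 or the intermediate fraction (k*p_3 + p_2)/(k*q_3 + q_2) with the largest k >= 1 whose denominator stays <= 43; these approach x as k grows, and every other convergent or intermediate fraction in range is farther away.
Largest k: floor((43 - q_2)/q_3) = floor((43 - 7)/30) = 1.
That gives (1*73 + 17)/(1*30 + 7) = 90/37.
Compare the errors: |x - 73/30| = |854*30 - 73*351|/(351*30) = 3/10530, and |x - 90/37| = |854*37 - 90*351|/(351*37) = 8/12987.
Cross-multiplying, 3*12987 = 38961 < 84240 = 8*10530, so 3/10530 is smaller: the convergent 73/30 is closer to x than 90/37.

73/30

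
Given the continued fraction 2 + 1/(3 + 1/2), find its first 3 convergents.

2/1, 7/3, 16/7

Using the convergent recurrence p_i = a_i*p_{i-1} + p_{i-2}, q_i = a_i*q_{i-1} + q_{i-2} with p_{-2}=0, p_{-1}=1, q_{-2}=1, q_{-1}=0:
  i=0: a_0=2, p_0 = 2*1 + 0 = 2, q_0 = 2*0 + 1 = 1.
  i=1: a_1=3, p_1 = 3*2 + 1 = 7, q_1 = 3*1 + 0 = 3.
  i=2: a_2=2, p_2 = 2*7 + 2 = 16, q_2 = 2*3 + 1 = 7.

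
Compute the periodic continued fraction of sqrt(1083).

Write x_i = (sqrt(1083) + m_i)/d_i with (m_0, d_0) = (0, 1). a_0 = floor(sqrt(1083)) = 32, since 32^2 = 1024 <= 1083 < 1089 = 33^2.
Iterate m_{i+1} = d_i*a_i - m_i, d_{i+1} = (1083 - m_{i+1}^2)/d_i, a_{i+1} = floor((a_0 + m_{i+1})/d_{i+1}):
  m_1 = 1*32 - 0 = 32, d_1 = (1083 - 32^2)/1 = 59/1 = 59, a_1 = floor((32 + 32)/59) = 1.
  m_2 = 59*1 - 32 = 27, d_2 = (1083 - 27^2)/59 = 354/59 = 6, a_2 = floor((32 + 27)/6) = 9.
  m_3 = 6*9 - 27 = 27, d_3 = (1083 - 27^2)/6 = 354/6 = 59, a_3 = floor((32 + 27)/59) = 1.
  m_4 = 59*1 - 27 = 32, d_4 = (1083 - 32^2)/59 = 59/59 = 1, a_4 = floor((32 + 32)/1) = 64.
  m_5 = 1*64 - 32 = 32, d_5 = (1083 - 32^2)/1 = 59/1 = 59: (m_5, d_5) = (m_1, d_1) = (32, 59), so from here the quotients repeat a_1, ..., a_4; the period length is 4.
Hence the expansion of sqrt(1083) is a_0 = 32 followed by the repeating block 1, 9, 1, 64 (period 4).

[32; (1, 9, 1, 64)]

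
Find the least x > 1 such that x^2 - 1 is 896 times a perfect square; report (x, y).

(x, y) = (449, 15)

First expand sqrt(896) as a continued fraction. With x_i = (sqrt(896) + m_i)/d_i and (m_0, d_0) = (0, 1): a_0 = floor(sqrt(896)) = 29, since 29^2 = 841 <= 896 < 900 = 30^2.
Iterate m_{i+1} = d_i*a_i - m_i, d_{i+1} = (896 - m_{i+1}^2)/d_i, a_{i+1} = floor((a_0 + m_{i+1})/d_{i+1}):
  m_1 = 1*29 - 0 = 29, d_1 = (896 - 29^2)/1 = 55/1 = 55, a_1 = floor((29 + 29)/55) = 1.
  m_2 = 55*1 - 29 = 26, d_2 = (896 - 26^2)/55 = 220/55 = 4, a_2 = floor((29 + 26)/4) = 13.
  m_3 = 4*13 - 26 = 26, d_3 = (896 - 26^2)/4 = 220/4 = 55, a_3 = floor((29 + 26)/55) = 1.
  m_4 = 55*1 - 26 = 29, d_4 = (896 - 29^2)/55 = 55/55 = 1, a_4 = floor((29 + 29)/1) = 58.
  m_5 = 1*58 - 29 = 29, d_5 = (896 - 29^2)/1 = 55/1 = 55: (m_5, d_5) = (m_1, d_1) = (29, 55), so from here the quotients repeat a_1, ..., a_4; the period length is 4.
So sqrt(896) = [29; (1, 13, 1, 58)] with period length k = 4.
k is even, so the fundamental solution of x^2 - 896y^2 = 1 is (p_{k-1}, q_{k-1}) = (p_3, q_3); compute convergents through index 3.
Convergents (p_i = a_i*p_{i-1} + p_{i-2}, q_i = a_i*q_{i-1} + q_{i-2} with p_{-2}=0, p_{-1}=1, q_{-2}=1, q_{-1}=0):
  i=0: a_0=29, p_0 = 29*1 + 0 = 29, q_0 = 29*0 + 1 = 1.
  i=1: a_1=1, p_1 = 1*29 + 1 = 30, q_1 = 1*1 + 0 = 1.
  i=2: a_2=13, p_2 = 13*30 + 29 = 419, q_2 = 13*1 + 1 = 14.
  i=3: a_3=1, p_3 = 1*419 + 30 = 449, q_3 = 1*14 + 1 = 15.
Check: 449^2 - 896*15^2 = 201601 - 201600 = 1, so (x, y) = (449, 15) solves the equation, and by the theorem it is the least positive solution.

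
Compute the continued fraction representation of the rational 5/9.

[0; 1, 1, 4]

Run the Euclidean algorithm on 5 and 9; the successive quotients are the partial quotients a_0, a_1, ... (each step inverts the fractional part left over by the previous one):
  5 = 0*9 + 5, so a_0 = 0.
  9 = 1*5 + 4, so a_1 = 1.
  5 = 1*4 + 1, so a_2 = 1.
  4 = 4*1 + 0, so a_3 = 4.
The remainder reaches 0 after 4 divisions, so the expansion has 4 partial quotients, read off in order.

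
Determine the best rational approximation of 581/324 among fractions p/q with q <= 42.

Expand x = 581/324 as a continued fraction with the Euclidean algorithm:
  581 = 1*324 + 257, so a_0 = 1.
  324 = 1*257 + 67, so a_1 = 1.
  257 = 3*67 + 56, so a_2 = 3.
  67 = 1*56 + 11, so a_3 = 1.
  56 = 5*11 + 1, so a_4 = 5.
  11 = 11*1 + 0, so a_5 = 11.
so x = [1; 1, 3, 1, 5, 11].
Convergents (p_i = a_i*p_{i-1} + p_{i-2}, q_i = a_i*q_{i-1} + q_{i-2} with p_{-2}=0, p_{-1}=1, q_{-2}=1, q_{-1}=0), until the denominator exceeds 42:
  i=0: a_0=1, p_0 = 1*1 + 0 = 1, q_0 = 1*0 + 1 = 1.
  i=1: a_1=1, p_1 = 1*1 + 1 = 2, q_1 = 1*1 + 0 = 1.
  i=2: a_2=3, p_2 = 3*2 + 1 = 7, q_2 = 3*1 + 1 = 4.
  i=3: a_3=1, p_3 = 1*7 + 2 = 9, q_3 = 1*4 + 1 = 5.
  i=4: a_4=5, p_4 = 5*9 + 7 = 52, q_4 = 5*5 + 4 = 29.
  i=5: a_5=11, p_5 = 11*52 + 9 = 581, q_5 = 11*29 + 5 = 324.
q_5 = 324 > 42, so the last convergent with denominator <= 42 is p_4/q_4 = 52/29.
The closest fraction with denominator <= 42 is either p_4/q_4 or the intermediate fraction (k*p_4 + p_3)/(k*q_4 + q_3) with the largest k >= 1 whose denominator stays <= 42; these approach x as k grows, and every other convergent or intermediate fraction in range is farther away.
Largest k: floor((42 - q_3)/q_4) = floor((42 - 5)/29) = 1.
That gives (1*52 + 9)/(1*29 + 5) = 61/34.
Compare the errors: |x - 52/29| = |581*29 - 52*324|/(324*29) = 1/9396, and |x - 61/34| = |581*34 - 61*324|/(324*34) = 10/11016.
Cross-multiplying, 1*11016 = 11016 < 93960 = 10*9396, so 1/9396 is smaller: the convergent 52/29 is closer to x than 61/34.

52/29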